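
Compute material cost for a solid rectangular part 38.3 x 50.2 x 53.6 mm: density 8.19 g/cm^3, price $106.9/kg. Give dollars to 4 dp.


V = 38.3 * 50.2 * 53.6 = 103054.576 mm^3 = 103.054576 cm^3
Mass = 103.054576 * 8.19 / 1000 = 0.84401698 kg
Cost = 0.84401698 * 106.9 = 90.2254 $


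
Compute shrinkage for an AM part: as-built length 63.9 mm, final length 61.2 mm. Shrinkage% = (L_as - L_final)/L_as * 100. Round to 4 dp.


Shrinkage = ((63.9-61.2)/63.9)*100 = 4.2254 %


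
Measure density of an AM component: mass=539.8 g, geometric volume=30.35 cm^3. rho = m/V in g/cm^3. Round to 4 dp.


rho = 539.8 / 30.35 = 17.7858 g/cm^3


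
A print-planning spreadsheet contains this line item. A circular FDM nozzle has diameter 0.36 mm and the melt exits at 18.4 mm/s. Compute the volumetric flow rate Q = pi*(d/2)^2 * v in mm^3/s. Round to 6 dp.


A = pi*(0.36/2)^2 = 0.1017876 mm^2
Q = 0.1017876 * 18.4 = 1.872892 mm^3/s


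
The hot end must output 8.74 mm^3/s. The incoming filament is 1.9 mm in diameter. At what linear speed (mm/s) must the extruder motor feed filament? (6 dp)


A = pi*(1.9/2)^2 = 2.835287
v = 8.74 / 2.835287 = 3.08258 mm/s


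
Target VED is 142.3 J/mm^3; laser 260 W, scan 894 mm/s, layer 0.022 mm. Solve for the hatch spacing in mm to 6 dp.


h = 260 / (142.3*894*0.022) = 0.092898 mm


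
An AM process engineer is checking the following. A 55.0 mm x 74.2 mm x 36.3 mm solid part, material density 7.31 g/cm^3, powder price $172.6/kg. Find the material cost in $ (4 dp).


V = 55.0 * 74.2 * 36.3 = 148140.3 mm^3 = 148.1403 cm^3
Mass = 148.1403 * 7.31 / 1000 = 1.08290559 kg
Cost = 1.08290559 * 172.6 = 186.9095 $


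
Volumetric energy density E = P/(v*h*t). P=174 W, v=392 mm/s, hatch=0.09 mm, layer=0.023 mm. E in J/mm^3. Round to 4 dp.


E = 174 / (392*0.09*0.023) = 214.4336 J/mm^3


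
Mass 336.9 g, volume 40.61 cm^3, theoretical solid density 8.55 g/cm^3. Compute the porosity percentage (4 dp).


rho_part = 336.9 / 40.61 = 8.29598621 g/cm^3
Porosity = (1 - 8.29598621/8.55)*100 = 2.9709 %


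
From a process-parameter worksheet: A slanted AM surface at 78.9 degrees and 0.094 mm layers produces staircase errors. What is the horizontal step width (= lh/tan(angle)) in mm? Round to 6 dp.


step = 0.094 / tan(78.9) = 0.018442 mm


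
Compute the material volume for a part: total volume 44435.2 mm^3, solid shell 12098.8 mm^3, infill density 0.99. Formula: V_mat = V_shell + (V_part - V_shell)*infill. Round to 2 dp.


V_infill = (44435.2 - 12098.8) * 0.99 = 32013.04
V_total = 12098.8 + 32013.04 = 44111.84 mm^3


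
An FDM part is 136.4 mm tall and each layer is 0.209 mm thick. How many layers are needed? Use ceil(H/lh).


Layers = ceil(136.4/0.209) = 653


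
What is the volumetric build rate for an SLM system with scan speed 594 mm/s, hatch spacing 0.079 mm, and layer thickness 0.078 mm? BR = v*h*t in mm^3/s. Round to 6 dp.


Rate = 594 * 0.079 * 0.078 = 3.660228 mm^3/s


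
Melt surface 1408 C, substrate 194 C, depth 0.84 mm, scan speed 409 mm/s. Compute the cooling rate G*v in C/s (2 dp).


G = (1408-194)/0.84 = 1445.23809524 C/mm
CR = 1445.23809524 * 409 = 591102.38 C/s


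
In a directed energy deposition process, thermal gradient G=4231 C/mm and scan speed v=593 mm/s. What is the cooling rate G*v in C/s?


CR = 4231 * 593 = 2508983 C/s


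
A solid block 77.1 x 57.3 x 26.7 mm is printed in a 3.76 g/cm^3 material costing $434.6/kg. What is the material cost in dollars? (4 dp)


V = 77.1 * 57.3 * 26.7 = 117956.061 mm^3 = 117.956061 cm^3
Mass = 117.956061 * 3.76 / 1000 = 0.44351479 kg
Cost = 0.44351479 * 434.6 = 192.7515 $


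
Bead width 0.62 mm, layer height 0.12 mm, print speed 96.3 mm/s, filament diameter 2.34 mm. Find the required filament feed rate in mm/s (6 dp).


Q = 0.62 * 0.12 * 96.3 = 7.16472 mm^3/s
A_fil = pi*(2.34/2)^2 = 4.30052618 mm^2
v_feed = 7.16472 / 4.30052618 = 1.66601 mm/s


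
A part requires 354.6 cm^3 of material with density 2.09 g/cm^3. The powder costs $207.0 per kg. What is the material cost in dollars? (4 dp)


Mass = 354.6*2.09/1000 = 0.741114 kg
Cost = 0.741114 * 207.0 = 153.4106 $


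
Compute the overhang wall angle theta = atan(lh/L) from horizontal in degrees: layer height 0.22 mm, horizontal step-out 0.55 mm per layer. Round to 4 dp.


angle = atan(0.22/0.55) = 21.8014 degrees


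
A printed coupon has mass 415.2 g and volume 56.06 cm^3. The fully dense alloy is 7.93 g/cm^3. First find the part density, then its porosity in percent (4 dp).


rho_part = 415.2 / 56.06 = 7.40635034 g/cm^3
Porosity = (1 - 7.40635034/7.93)*100 = 6.6034 %


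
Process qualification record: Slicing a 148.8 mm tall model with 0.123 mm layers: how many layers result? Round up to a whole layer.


Layers = ceil(148.8/0.123) = 1210


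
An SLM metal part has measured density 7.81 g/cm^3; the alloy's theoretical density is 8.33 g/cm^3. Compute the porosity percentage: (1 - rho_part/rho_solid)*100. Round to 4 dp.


Porosity = (1-7.81/8.33)*100 = 6.2425 %


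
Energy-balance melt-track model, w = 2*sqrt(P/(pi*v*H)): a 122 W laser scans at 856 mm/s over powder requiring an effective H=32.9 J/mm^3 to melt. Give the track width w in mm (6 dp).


w = 2*sqrt(122/(pi*856*32.9)) = 0.074268 mm


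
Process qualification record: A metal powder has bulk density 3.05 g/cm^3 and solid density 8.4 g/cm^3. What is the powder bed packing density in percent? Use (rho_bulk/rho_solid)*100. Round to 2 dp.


Packing = (3.05/8.4)*100 = 36.31 %


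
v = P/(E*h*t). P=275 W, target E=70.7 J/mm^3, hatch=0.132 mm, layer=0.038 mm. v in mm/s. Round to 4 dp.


v = 275 / (70.7*0.132*0.038) = 775.4535 mm/s


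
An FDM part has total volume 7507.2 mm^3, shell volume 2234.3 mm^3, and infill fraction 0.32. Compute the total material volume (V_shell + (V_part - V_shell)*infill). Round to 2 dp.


V_infill = (7507.2 - 2234.3) * 0.32 = 1687.33
V_total = 2234.3 + 1687.33 = 3921.63 mm^3


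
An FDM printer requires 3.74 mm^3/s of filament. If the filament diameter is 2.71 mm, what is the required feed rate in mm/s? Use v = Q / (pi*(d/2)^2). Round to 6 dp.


A = pi*(2.71/2)^2 = 5.768043
v = 3.74 / 5.768043 = 0.6484 mm/s


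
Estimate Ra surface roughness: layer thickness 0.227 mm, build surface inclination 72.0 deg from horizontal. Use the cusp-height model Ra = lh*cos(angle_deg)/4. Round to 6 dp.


Ra = 0.227 * cos(72.0) / 4 = 0.017537 mm


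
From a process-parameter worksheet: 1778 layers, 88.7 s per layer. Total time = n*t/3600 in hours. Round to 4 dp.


t = 1778 * 88.7 / 3600 = 43.8079 hrs


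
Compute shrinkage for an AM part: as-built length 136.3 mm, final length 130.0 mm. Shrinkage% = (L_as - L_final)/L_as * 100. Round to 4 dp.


Shrinkage = ((136.3-130.0)/136.3)*100 = 4.6222 %


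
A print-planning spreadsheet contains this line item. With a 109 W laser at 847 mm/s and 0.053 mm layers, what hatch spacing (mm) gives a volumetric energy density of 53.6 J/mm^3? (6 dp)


h = 109 / (53.6*847*0.053) = 0.0453 mm


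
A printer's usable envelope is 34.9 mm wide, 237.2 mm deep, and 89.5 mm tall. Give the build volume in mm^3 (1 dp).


V = 34.9 * 237.2 * 89.5 = 740906.1 mm^3


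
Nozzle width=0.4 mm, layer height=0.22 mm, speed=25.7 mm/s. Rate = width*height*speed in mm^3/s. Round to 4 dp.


Rate = 0.4 * 0.22 * 25.7 = 2.2616 mm^3/s


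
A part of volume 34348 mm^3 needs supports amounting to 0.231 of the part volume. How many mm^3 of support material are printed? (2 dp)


V_support = 34348 * 0.231 = 7934.39 mm^3


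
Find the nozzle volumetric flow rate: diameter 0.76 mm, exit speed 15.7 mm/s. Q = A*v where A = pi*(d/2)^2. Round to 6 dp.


A = pi*(0.76/2)^2 = 0.45364598 mm^2
Q = 0.45364598 * 15.7 = 7.122242 mm^3/s


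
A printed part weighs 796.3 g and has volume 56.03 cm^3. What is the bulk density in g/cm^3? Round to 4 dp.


rho = 796.3 / 56.03 = 14.212 g/cm^3


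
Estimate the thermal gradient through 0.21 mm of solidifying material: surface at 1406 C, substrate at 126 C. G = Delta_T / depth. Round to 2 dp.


G = (1406-126)/0.21 = 6095.24 C/mm


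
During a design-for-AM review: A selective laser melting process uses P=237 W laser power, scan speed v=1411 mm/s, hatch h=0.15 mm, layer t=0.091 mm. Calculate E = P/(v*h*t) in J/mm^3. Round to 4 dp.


E = 237 / (1411*0.15*0.091) = 12.3052 J/mm^3


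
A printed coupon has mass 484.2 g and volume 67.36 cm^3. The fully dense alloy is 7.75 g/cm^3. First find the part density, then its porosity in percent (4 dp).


rho_part = 484.2 / 67.36 = 7.18824228 g/cm^3
Porosity = (1 - 7.18824228/7.75)*100 = 7.2485 %


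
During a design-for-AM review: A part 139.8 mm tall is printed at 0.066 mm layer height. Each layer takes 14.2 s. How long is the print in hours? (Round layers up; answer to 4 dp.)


Layers = ceil(139.8/0.066) = 2119
t = 2119 * 14.2 / 3600 = 8.3583 hrs


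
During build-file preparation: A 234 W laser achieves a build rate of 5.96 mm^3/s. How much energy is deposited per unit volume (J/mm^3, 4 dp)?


SE = 234 / 5.96 = 39.2617 J/mm^3


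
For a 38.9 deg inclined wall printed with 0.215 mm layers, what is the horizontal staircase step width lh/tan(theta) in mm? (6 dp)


step = 0.215 / tan(38.9) = 0.266452 mm


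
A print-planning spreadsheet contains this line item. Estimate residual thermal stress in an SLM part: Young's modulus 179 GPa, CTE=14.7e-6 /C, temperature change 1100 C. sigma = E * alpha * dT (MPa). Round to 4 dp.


sigma = 179*1000 * 14.7e-6 * 1100 = 2894.43 MPa


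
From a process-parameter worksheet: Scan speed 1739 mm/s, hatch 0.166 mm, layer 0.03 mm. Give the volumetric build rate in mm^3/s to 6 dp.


Rate = 1739 * 0.166 * 0.03 = 8.66022 mm^3/s


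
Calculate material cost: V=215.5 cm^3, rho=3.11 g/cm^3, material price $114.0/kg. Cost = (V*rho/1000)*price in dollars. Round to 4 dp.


Mass = 215.5*3.11/1000 = 0.670205 kg
Cost = 0.670205 * 114.0 = 76.4034 $


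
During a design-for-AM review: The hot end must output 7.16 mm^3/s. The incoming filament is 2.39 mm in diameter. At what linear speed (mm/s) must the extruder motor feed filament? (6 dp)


A = pi*(2.39/2)^2 = 4.486273
v = 7.16 / 4.486273 = 1.59598 mm/s


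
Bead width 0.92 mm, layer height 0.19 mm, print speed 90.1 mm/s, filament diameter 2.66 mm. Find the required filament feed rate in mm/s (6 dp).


Q = 0.92 * 0.19 * 90.1 = 15.74948 mm^3/s
A_fil = pi*(2.66/2)^2 = 5.55716324 mm^2
v_feed = 15.74948 / 5.55716324 = 2.834086 mm/s


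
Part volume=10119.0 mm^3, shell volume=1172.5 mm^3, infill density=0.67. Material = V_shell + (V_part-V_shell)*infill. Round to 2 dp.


V_infill = (10119.0 - 1172.5) * 0.67 = 5994.16
V_total = 1172.5 + 5994.16 = 7166.66 mm^3


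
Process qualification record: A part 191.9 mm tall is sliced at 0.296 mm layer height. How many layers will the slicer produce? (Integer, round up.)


Layers = ceil(191.9/0.296) = 649


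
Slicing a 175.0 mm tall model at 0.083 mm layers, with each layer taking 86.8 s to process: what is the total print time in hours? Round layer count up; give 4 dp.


Layers = ceil(175.0/0.083) = 2109
t = 2109 * 86.8 / 3600 = 50.8503 hrs


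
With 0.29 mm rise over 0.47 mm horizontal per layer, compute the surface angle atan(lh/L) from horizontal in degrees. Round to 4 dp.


angle = atan(0.29/0.47) = 31.6755 degrees


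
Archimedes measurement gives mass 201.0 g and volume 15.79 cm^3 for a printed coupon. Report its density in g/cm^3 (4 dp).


rho = 201.0 / 15.79 = 12.7296 g/cm^3


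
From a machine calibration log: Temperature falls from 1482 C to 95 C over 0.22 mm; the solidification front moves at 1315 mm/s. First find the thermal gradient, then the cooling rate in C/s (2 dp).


G = (1482-95)/0.22 = 6304.54545455 C/mm
CR = 6304.54545455 * 1315 = 8290477.27 C/s


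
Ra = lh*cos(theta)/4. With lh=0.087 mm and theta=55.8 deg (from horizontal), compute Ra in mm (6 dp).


Ra = 0.087 * cos(55.8) / 4 = 0.012225 mm


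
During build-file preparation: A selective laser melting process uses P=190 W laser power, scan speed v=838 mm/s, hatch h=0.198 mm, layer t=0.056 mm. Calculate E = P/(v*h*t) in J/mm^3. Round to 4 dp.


E = 190 / (838*0.198*0.056) = 20.4483 J/mm^3


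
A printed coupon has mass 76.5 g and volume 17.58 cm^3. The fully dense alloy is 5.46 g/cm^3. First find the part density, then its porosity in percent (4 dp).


rho_part = 76.5 / 17.58 = 4.35153584 g/cm^3
Porosity = (1 - 4.35153584/5.46)*100 = 20.3015 %


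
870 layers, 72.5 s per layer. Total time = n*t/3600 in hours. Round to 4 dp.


t = 870 * 72.5 / 3600 = 17.5208 hrs


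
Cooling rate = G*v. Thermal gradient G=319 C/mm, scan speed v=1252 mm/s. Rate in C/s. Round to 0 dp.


CR = 319 * 1252 = 399388 C/s


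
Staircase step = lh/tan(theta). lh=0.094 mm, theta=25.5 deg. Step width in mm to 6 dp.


step = 0.094 / tan(25.5) = 0.197075 mm


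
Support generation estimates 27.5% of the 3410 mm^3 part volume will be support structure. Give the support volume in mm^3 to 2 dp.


V_support = 3410 * 0.275 = 937.75 mm^3


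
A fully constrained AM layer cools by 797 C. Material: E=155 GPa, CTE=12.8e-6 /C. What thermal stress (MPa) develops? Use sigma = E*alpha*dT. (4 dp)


sigma = 155*1000 * 12.8e-6 * 797 = 1581.248 MPa


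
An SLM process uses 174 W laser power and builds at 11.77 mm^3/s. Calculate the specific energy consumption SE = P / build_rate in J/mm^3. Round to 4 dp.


SE = 174 / 11.77 = 14.7833 J/mm^3


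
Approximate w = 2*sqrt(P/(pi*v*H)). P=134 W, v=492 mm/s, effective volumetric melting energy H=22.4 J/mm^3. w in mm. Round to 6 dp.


w = 2*sqrt(134/(pi*492*22.4)) = 0.124423 mm


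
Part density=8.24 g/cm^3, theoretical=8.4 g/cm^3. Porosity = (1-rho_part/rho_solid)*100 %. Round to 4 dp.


Porosity = (1-8.24/8.4)*100 = 1.9048 %


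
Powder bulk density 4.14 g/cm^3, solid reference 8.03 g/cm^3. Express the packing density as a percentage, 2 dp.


Packing = (4.14/8.03)*100 = 51.56 %


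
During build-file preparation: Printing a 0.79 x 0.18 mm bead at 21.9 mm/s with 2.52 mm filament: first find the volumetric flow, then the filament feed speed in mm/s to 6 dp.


Q = 0.79 * 0.18 * 21.9 = 3.11418 mm^3/s
A_fil = pi*(2.52/2)^2 = 4.9875925 mm^2
v_feed = 3.11418 / 4.9875925 = 0.624385 mm/s


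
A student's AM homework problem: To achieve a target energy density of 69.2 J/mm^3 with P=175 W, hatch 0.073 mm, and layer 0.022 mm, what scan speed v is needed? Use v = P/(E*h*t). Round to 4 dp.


v = 175 / (69.2*0.073*0.022) = 1574.6586 mm/s


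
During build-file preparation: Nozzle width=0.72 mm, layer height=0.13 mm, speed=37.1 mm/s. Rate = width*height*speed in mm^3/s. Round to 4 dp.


Rate = 0.72 * 0.13 * 37.1 = 3.4726 mm^3/s


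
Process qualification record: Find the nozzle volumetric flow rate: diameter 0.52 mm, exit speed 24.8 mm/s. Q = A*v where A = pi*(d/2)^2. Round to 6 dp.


A = pi*(0.52/2)^2 = 0.21237166 mm^2
Q = 0.21237166 * 24.8 = 5.266817 mm^3/s


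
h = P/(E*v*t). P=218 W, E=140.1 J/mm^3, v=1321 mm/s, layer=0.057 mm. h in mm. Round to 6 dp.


h = 218 / (140.1*1321*0.057) = 0.020665 mm


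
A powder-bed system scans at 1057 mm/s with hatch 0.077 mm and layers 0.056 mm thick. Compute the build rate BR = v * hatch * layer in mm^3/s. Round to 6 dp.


Rate = 1057 * 0.077 * 0.056 = 4.557784 mm^3/s


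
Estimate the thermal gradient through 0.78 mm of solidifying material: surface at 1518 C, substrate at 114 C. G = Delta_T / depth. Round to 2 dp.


G = (1518-114)/0.78 = 1800.0 C/mm


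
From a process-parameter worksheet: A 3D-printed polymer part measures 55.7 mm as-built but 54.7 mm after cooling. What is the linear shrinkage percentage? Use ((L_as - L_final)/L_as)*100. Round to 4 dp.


Shrinkage = ((55.7-54.7)/55.7)*100 = 1.7953 %


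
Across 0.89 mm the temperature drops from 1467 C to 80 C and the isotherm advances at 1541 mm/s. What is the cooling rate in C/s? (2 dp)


G = (1467-80)/0.89 = 1558.42696629 C/mm
CR = 1558.42696629 * 1541 = 2401535.96 C/s


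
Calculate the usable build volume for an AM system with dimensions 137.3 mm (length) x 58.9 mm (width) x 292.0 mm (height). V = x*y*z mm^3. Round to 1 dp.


V = 137.3 * 58.9 * 292.0 = 2361395.2 mm^3


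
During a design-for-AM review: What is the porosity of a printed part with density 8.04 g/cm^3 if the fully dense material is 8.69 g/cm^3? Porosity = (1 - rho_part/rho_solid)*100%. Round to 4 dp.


Porosity = (1-8.04/8.69)*100 = 7.4799 %


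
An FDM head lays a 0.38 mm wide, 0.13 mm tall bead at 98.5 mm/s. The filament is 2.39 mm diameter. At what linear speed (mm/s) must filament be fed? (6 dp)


Q = 0.38 * 0.13 * 98.5 = 4.8659 mm^3/s
A_fil = pi*(2.39/2)^2 = 4.48627285 mm^2
v_feed = 4.8659 / 4.48627285 = 1.08462 mm/s


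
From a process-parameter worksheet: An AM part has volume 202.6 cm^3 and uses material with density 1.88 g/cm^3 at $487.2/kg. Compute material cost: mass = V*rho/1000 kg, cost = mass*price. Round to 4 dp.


Mass = 202.6*1.88/1000 = 0.380888 kg
Cost = 0.380888 * 487.2 = 185.5686 $


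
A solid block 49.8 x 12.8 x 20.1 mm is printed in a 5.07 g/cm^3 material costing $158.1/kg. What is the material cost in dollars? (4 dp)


V = 49.8 * 12.8 * 20.1 = 12812.544 mm^3 = 12.812544 cm^3
Mass = 12.812544 * 5.07 / 1000 = 0.0649596 kg
Cost = 0.0649596 * 158.1 = 10.2701 $


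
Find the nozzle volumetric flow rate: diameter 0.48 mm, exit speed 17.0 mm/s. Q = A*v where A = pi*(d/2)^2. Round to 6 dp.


A = pi*(0.48/2)^2 = 0.18095574 mm^2
Q = 0.18095574 * 17.0 = 3.076248 mm^3/s


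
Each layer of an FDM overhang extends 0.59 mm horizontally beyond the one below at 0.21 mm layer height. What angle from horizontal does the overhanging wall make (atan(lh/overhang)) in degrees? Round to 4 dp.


angle = atan(0.21/0.59) = 19.5923 degrees


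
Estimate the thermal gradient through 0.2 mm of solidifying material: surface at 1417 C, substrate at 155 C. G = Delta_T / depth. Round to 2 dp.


G = (1417-155)/0.2 = 6310.0 C/mm


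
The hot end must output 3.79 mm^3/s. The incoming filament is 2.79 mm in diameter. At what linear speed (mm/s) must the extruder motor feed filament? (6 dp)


A = pi*(2.79/2)^2 = 6.113618
v = 3.79 / 6.113618 = 0.619928 mm/s


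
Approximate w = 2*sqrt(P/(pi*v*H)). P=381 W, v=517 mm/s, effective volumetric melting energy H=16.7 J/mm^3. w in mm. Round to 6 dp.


w = 2*sqrt(381/(pi*517*16.7)) = 0.237036 mm


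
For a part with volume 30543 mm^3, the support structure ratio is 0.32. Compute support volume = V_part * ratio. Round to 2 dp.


V_support = 30543 * 0.32 = 9773.76 mm^3


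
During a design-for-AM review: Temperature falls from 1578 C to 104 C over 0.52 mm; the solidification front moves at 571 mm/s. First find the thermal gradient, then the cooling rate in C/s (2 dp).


G = (1578-104)/0.52 = 2834.61538462 C/mm
CR = 2834.61538462 * 571 = 1618565.38 C/s


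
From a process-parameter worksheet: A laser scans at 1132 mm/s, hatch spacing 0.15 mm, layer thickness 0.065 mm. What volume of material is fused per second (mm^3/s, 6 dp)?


Rate = 1132 * 0.15 * 0.065 = 11.037 mm^3/s


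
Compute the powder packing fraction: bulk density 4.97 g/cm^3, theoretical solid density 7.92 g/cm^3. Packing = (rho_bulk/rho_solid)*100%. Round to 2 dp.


Packing = (4.97/7.92)*100 = 62.75 %


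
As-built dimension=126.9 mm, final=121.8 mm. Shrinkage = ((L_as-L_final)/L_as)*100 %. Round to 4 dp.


Shrinkage = ((126.9-121.8)/126.9)*100 = 4.0189 %


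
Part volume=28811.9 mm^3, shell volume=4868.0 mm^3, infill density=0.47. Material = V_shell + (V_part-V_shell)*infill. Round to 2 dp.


V_infill = (28811.9 - 4868.0) * 0.47 = 11253.63
V_total = 4868.0 + 11253.63 = 16121.63 mm^3


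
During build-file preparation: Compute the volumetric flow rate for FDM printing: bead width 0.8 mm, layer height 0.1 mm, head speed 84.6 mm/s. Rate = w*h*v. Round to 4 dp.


Rate = 0.8 * 0.1 * 84.6 = 6.768 mm^3/s


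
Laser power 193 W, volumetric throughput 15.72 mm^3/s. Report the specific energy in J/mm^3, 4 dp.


SE = 193 / 15.72 = 12.2774 J/mm^3


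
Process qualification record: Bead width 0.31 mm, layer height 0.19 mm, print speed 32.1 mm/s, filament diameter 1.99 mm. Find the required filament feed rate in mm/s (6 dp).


Q = 0.31 * 0.19 * 32.1 = 1.89069 mm^3/s
A_fil = pi*(1.99/2)^2 = 3.11025527 mm^2
v_feed = 1.89069 / 3.11025527 = 0.607889 mm/s


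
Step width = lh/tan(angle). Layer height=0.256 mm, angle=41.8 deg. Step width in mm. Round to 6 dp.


step = 0.256 / tan(41.8) = 0.28632 mm


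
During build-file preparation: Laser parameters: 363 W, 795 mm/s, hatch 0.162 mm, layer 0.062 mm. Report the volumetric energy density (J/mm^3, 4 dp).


E = 363 / (795*0.162*0.062) = 45.4604 J/mm^3


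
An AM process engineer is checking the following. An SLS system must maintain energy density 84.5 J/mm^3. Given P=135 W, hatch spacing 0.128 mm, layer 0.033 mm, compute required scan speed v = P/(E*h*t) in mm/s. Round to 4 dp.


v = 135 / (84.5*0.128*0.033) = 378.2275 mm/s


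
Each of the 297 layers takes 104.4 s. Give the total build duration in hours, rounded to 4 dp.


t = 297 * 104.4 / 3600 = 8.613 hrs


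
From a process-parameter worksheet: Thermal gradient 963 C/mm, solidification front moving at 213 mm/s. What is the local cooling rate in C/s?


CR = 963 * 213 = 205119 C/s


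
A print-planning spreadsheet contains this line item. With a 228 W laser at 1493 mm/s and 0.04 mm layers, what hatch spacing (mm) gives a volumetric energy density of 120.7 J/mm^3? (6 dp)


h = 228 / (120.7*1493*0.04) = 0.031631 mm


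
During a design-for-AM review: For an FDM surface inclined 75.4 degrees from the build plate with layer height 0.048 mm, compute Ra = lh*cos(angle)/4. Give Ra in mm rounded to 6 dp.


Ra = 0.048 * cos(75.4) / 4 = 0.003025 mm


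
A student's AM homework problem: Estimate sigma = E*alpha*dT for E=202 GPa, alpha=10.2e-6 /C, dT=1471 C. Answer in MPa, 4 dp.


sigma = 202*1000 * 10.2e-6 * 1471 = 3030.8484 MPa


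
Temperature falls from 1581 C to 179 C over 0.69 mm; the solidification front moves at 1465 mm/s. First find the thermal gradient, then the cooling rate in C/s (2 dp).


G = (1581-179)/0.69 = 2031.88405797 C/mm
CR = 2031.88405797 * 1465 = 2976710.14 C/s


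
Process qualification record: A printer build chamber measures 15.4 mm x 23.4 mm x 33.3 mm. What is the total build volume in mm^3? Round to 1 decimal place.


V = 15.4 * 23.4 * 33.3 = 12000.0 mm^3


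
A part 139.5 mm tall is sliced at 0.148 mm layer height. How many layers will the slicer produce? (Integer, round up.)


Layers = ceil(139.5/0.148) = 943


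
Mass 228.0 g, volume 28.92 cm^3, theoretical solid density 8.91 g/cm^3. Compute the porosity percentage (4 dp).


rho_part = 228.0 / 28.92 = 7.88381743 g/cm^3
Porosity = (1 - 7.88381743/8.91)*100 = 11.5172 %


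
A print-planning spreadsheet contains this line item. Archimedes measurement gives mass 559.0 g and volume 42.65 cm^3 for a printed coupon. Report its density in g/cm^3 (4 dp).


rho = 559.0 / 42.65 = 13.1067 g/cm^3


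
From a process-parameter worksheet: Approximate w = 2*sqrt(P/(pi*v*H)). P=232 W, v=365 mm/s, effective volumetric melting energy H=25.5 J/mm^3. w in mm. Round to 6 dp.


w = 2*sqrt(232/(pi*365*25.5)) = 0.178149 mm


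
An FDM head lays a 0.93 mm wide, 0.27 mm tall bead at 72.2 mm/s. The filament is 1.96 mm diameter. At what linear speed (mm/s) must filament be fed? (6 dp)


Q = 0.93 * 0.27 * 72.2 = 18.12942 mm^3/s
A_fil = pi*(1.96/2)^2 = 3.01718558 mm^2
v_feed = 18.12942 / 3.01718558 = 6.008719 mm/s


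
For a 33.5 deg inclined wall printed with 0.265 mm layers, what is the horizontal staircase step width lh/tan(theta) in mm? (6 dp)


step = 0.265 / tan(33.5) = 0.400371 mm


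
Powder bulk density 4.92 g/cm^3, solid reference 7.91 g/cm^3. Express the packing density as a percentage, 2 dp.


Packing = (4.92/7.91)*100 = 62.2 %


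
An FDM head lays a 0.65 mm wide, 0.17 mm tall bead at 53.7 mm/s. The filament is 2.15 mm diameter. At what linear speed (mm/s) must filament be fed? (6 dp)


Q = 0.65 * 0.17 * 53.7 = 5.93385 mm^3/s
A_fil = pi*(2.15/2)^2 = 3.63050301 mm^2
v_feed = 5.93385 / 3.63050301 = 1.634443 mm/s


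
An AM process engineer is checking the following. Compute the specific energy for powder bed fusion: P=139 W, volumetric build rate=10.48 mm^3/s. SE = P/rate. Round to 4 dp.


SE = 139 / 10.48 = 13.2634 J/mm^3


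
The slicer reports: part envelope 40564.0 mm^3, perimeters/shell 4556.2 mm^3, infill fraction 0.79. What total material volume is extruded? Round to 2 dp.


V_infill = (40564.0 - 4556.2) * 0.79 = 28446.16
V_total = 4556.2 + 28446.16 = 33002.36 mm^3


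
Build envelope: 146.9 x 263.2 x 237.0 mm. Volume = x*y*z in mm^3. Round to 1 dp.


V = 146.9 * 263.2 * 237.0 = 9163387.0 mm^3


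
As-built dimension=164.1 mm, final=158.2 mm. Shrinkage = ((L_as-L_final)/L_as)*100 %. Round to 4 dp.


Shrinkage = ((164.1-158.2)/164.1)*100 = 3.5954 %


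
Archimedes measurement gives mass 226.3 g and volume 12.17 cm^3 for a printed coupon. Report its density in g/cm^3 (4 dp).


rho = 226.3 / 12.17 = 18.5949 g/cm^3


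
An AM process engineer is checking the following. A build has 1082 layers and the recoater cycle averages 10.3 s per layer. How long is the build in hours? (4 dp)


t = 1082 * 10.3 / 3600 = 3.0957 hrs


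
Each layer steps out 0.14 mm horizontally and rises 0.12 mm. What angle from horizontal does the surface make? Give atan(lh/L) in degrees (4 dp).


angle = atan(0.12/0.14) = 40.6013 degrees


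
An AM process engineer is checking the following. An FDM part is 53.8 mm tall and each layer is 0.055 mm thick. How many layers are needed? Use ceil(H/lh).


Layers = ceil(53.8/0.055) = 979


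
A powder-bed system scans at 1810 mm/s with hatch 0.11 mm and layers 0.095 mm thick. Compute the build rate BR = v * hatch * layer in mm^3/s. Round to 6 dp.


Rate = 1810 * 0.11 * 0.095 = 18.9145 mm^3/s


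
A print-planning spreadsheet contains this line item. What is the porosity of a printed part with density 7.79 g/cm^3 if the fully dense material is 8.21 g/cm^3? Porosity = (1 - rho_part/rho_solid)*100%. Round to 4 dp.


Porosity = (1-7.79/8.21)*100 = 5.1157 %


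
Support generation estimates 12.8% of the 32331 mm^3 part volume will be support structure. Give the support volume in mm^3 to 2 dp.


V_support = 32331 * 0.128 = 4138.37 mm^3


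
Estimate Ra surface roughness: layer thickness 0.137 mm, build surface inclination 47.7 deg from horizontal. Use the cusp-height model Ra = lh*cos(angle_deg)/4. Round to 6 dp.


Ra = 0.137 * cos(47.7) / 4 = 0.023051 mm


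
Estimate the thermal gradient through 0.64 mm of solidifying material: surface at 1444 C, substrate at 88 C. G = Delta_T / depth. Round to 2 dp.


G = (1444-88)/0.64 = 2118.75 C/mm


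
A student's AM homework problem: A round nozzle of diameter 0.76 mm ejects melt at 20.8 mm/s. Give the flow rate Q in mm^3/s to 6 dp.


A = pi*(0.76/2)^2 = 0.45364598 mm^2
Q = 0.45364598 * 20.8 = 9.435836 mm^3/s


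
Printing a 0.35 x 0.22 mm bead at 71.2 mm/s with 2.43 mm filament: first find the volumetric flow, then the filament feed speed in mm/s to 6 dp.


Q = 0.35 * 0.22 * 71.2 = 5.4824 mm^3/s
A_fil = pi*(2.43/2)^2 = 4.63769762 mm^2
v_feed = 5.4824 / 4.63769762 = 1.182138 mm/s


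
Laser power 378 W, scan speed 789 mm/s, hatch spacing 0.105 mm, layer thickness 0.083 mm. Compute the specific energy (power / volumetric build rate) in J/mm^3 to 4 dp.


Build rate = 789 * 0.105 * 0.083 = 6.876135 mm^3/s
SE = 378 / 6.876135 = 54.9727 J/mm^3


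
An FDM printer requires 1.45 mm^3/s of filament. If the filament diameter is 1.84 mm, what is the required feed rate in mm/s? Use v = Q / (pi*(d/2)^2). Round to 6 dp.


A = pi*(1.84/2)^2 = 2.659044
v = 1.45 / 2.659044 = 0.545309 mm/s


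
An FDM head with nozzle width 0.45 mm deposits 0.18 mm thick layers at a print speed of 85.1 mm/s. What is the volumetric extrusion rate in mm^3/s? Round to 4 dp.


Rate = 0.45 * 0.18 * 85.1 = 6.8931 mm^3/s


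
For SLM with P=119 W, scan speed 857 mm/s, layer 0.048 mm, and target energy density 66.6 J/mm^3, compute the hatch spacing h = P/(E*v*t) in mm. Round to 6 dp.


h = 119 / (66.6*857*0.048) = 0.043436 mm


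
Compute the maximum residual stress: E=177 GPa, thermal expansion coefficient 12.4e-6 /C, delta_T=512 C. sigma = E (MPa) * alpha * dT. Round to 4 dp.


sigma = 177*1000 * 12.4e-6 * 512 = 1123.7376 MPa


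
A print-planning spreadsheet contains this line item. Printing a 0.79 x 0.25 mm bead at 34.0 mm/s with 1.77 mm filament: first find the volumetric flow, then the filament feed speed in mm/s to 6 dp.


Q = 0.79 * 0.25 * 34.0 = 6.715 mm^3/s
A_fil = pi*(1.77/2)^2 = 2.46057391 mm^2
v_feed = 6.715 / 2.46057391 = 2.729038 mm/s


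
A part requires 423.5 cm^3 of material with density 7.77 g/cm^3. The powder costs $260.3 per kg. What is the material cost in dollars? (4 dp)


Mass = 423.5*7.77/1000 = 3.290595 kg
Cost = 3.290595 * 260.3 = 856.5419 $


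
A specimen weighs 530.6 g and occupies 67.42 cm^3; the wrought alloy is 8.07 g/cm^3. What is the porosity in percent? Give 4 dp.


rho_part = 530.6 / 67.42 = 7.87006823 g/cm^3
Porosity = (1 - 7.87006823/8.07)*100 = 2.4775 %


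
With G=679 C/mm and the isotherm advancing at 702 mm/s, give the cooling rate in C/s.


CR = 679 * 702 = 476658 C/s


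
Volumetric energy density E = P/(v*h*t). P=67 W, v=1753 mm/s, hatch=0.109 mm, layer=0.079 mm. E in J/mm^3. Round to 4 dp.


E = 67 / (1753*0.109*0.079) = 4.4385 J/mm^3


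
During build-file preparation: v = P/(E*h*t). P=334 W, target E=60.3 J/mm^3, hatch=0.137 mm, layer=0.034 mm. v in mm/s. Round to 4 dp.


v = 334 / (60.3*0.137*0.034) = 1189.1309 mm/s


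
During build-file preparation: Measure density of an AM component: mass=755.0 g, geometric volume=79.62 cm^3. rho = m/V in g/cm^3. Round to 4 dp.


rho = 755.0 / 79.62 = 9.4825 g/cm^3


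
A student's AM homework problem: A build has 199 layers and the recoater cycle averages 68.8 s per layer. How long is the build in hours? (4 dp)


t = 199 * 68.8 / 3600 = 3.8031 hrs


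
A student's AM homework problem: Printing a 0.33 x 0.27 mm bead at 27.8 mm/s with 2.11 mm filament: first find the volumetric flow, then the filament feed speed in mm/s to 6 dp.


Q = 0.33 * 0.27 * 27.8 = 2.47698 mm^3/s
A_fil = pi*(2.11/2)^2 = 3.49667116 mm^2
v_feed = 2.47698 / 3.49667116 = 0.708382 mm/s


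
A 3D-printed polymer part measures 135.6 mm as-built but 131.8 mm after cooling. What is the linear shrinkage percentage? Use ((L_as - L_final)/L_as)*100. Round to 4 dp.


Shrinkage = ((135.6-131.8)/135.6)*100 = 2.8024 %


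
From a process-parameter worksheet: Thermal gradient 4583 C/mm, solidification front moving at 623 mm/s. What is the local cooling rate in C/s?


CR = 4583 * 623 = 2855209 C/s


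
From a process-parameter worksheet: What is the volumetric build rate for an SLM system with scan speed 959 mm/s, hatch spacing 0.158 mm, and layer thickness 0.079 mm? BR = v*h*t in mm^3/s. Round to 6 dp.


Rate = 959 * 0.158 * 0.079 = 11.970238 mm^3/s


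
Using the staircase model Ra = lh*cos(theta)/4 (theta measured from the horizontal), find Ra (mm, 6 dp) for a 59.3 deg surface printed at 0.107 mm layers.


Ra = 0.107 * cos(59.3) / 4 = 0.013657 mm


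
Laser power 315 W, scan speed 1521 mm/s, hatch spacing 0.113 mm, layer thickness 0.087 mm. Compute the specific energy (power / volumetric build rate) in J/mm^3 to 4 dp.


Build rate = 1521 * 0.113 * 0.087 = 14.952951 mm^3/s
SE = 315 / 14.952951 = 21.0661 J/mm^3


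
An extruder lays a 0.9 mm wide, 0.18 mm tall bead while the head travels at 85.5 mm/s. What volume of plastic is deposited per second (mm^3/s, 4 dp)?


Rate = 0.9 * 0.18 * 85.5 = 13.851 mm^3/s


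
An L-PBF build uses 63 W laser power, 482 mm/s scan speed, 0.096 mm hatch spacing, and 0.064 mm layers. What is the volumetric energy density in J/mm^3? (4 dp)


E = 63 / (482*0.096*0.064) = 21.2737 J/mm^3


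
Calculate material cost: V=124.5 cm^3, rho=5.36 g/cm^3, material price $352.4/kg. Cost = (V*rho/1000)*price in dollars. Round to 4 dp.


Mass = 124.5*5.36/1000 = 0.66732 kg
Cost = 0.66732 * 352.4 = 235.1636 $


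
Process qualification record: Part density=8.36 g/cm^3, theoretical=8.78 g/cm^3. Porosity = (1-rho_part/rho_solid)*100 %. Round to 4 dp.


Porosity = (1-8.36/8.78)*100 = 4.7836 %


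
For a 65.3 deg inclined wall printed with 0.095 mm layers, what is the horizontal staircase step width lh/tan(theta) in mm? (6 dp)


step = 0.095 / tan(65.3) = 0.043695 mm


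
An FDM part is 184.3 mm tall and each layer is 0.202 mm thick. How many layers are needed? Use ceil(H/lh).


Layers = ceil(184.3/0.202) = 913


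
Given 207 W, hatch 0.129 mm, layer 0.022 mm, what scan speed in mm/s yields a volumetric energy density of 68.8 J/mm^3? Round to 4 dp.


v = 207 / (68.8*0.129*0.022) = 1060.1554 mm/s


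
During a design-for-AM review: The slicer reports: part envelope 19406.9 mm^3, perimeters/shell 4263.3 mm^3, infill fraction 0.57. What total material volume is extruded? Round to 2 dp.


V_infill = (19406.9 - 4263.3) * 0.57 = 8631.85
V_total = 4263.3 + 8631.85 = 12895.15 mm^3


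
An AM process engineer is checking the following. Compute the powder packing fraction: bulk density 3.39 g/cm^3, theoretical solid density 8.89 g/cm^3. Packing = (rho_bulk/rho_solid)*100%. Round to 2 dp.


Packing = (3.39/8.89)*100 = 38.13 %


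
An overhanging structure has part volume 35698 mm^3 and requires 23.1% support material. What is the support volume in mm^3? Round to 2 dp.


V_support = 35698 * 0.231 = 8246.24 mm^3


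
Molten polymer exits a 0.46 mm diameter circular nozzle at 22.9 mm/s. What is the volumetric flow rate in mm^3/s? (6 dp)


A = pi*(0.46/2)^2 = 0.16619025 mm^2
Q = 0.16619025 * 22.9 = 3.805757 mm^3/s


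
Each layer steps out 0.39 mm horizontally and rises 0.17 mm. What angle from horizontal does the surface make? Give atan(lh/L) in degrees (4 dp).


angle = atan(0.17/0.39) = 23.5523 degrees


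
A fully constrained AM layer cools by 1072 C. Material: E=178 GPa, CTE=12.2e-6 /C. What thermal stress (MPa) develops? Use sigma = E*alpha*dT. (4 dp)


sigma = 178*1000 * 12.2e-6 * 1072 = 2327.9552 MPa


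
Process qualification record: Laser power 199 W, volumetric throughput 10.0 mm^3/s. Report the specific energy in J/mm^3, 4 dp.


SE = 199 / 10.0 = 19.9 J/mm^3


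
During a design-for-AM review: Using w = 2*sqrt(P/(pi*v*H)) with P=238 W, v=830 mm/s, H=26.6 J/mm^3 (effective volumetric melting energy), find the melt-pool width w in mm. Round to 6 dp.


w = 2*sqrt(238/(pi*830*26.6)) = 0.117156 mm


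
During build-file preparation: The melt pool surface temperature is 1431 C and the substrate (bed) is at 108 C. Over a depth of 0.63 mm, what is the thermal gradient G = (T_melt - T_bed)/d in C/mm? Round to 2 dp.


G = (1431-108)/0.63 = 2100.0 C/mm


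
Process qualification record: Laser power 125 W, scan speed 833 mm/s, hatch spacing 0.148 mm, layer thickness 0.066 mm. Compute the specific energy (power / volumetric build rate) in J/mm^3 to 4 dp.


Build rate = 833 * 0.148 * 0.066 = 8.136744 mm^3/s
SE = 125 / 8.136744 = 15.3624 J/mm^3


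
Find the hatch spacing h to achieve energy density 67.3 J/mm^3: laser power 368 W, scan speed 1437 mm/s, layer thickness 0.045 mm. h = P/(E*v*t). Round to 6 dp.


h = 368 / (67.3*1437*0.045) = 0.08456 mm


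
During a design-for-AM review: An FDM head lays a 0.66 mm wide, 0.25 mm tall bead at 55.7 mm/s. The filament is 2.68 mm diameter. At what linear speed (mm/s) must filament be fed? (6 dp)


Q = 0.66 * 0.25 * 55.7 = 9.1905 mm^3/s
A_fil = pi*(2.68/2)^2 = 5.64104377 mm^2
v_feed = 9.1905 / 5.64104377 = 1.62922 mm/s


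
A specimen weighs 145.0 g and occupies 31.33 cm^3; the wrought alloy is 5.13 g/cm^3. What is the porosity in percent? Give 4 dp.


rho_part = 145.0 / 31.33 = 4.62815193 g/cm^3
Porosity = (1 - 4.62815193/5.13)*100 = 9.7826 %


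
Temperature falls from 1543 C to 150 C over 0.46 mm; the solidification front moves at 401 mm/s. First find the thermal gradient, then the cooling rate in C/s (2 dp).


G = (1543-150)/0.46 = 3028.26086957 C/mm
CR = 3028.26086957 * 401 = 1214332.61 C/s


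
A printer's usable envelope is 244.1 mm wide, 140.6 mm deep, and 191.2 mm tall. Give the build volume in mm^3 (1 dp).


V = 244.1 * 140.6 * 191.2 = 6562072.0 mm^3


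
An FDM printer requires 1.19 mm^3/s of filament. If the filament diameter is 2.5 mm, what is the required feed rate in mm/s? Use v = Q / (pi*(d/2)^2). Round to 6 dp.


A = pi*(2.5/2)^2 = 4.908739
v = 1.19 / 4.908739 = 0.242425 mm/s


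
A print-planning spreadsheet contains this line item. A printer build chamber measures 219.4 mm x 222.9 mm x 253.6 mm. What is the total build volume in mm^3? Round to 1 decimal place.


V = 219.4 * 222.9 * 253.6 = 12402120.3 mm^3


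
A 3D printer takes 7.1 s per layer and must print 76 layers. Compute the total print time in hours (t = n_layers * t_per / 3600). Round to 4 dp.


t = 76 * 7.1 / 3600 = 0.1499 hrs


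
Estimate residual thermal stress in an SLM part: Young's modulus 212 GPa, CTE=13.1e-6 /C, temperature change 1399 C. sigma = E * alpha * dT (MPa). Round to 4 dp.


sigma = 212*1000 * 13.1e-6 * 1399 = 3885.3028 MPa


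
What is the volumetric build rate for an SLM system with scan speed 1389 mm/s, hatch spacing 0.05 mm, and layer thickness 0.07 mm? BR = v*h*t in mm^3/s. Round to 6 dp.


Rate = 1389 * 0.05 * 0.07 = 4.8615 mm^3/s


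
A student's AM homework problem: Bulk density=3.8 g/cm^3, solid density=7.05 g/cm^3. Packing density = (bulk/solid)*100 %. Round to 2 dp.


Packing = (3.8/7.05)*100 = 53.9 %


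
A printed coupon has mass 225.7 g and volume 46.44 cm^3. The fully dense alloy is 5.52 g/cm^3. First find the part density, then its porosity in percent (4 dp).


rho_part = 225.7 / 46.44 = 4.86003445 g/cm^3
Porosity = (1 - 4.86003445/5.52)*100 = 11.9559 %


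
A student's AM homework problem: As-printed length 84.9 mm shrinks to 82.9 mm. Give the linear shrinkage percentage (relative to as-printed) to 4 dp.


Shrinkage = ((84.9-82.9)/84.9)*100 = 2.3557 %


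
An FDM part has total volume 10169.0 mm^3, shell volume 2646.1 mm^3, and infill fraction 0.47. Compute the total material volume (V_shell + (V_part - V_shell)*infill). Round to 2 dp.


V_infill = (10169.0 - 2646.1) * 0.47 = 3535.76
V_total = 2646.1 + 3535.76 = 6181.86 mm^3


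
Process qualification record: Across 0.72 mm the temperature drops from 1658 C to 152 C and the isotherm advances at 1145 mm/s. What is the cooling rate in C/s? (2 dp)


G = (1658-152)/0.72 = 2091.66666667 C/mm
CR = 2091.66666667 * 1145 = 2394958.33 C/s


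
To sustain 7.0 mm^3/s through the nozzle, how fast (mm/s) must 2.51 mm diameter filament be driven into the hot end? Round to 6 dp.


A = pi*(2.51/2)^2 = 4.948087
v = 7.0 / 4.948087 = 1.414688 mm/s


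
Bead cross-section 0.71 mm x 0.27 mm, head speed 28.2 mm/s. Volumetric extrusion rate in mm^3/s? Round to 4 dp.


Rate = 0.71 * 0.27 * 28.2 = 5.4059 mm^3/s


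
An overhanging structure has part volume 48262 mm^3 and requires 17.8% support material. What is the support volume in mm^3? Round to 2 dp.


V_support = 48262 * 0.178 = 8590.64 mm^3
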